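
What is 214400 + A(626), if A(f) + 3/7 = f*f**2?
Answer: 1718701429/7 ≈ 2.4553e+8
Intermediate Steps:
A(f) = -3/7 + f**3 (A(f) = -3/7 + f*f**2 = -3/7 + f**3)
214400 + A(626) = 214400 + (-3/7 + 626**3) = 214400 + (-3/7 + 245314376) = 214400 + 1717200629/7 = 1718701429/7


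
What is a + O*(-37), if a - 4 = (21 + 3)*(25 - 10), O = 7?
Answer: 105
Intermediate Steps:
a = 364 (a = 4 + (21 + 3)*(25 - 10) = 4 + 24*15 = 4 + 360 = 364)
a + O*(-37) = 364 + 7*(-37) = 364 - 259 = 105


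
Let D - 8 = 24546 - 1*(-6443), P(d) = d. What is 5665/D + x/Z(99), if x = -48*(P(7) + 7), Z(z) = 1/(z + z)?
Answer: -4124331167/30997 ≈ -1.3306e+5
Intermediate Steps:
D = 30997 (D = 8 + (24546 - 1*(-6443)) = 8 + (24546 + 6443) = 8 + 30989 = 30997)
Z(z) = 1/(2*z)
x = -672 (x = -48*(7 + 7) = -48*14 = -672)
5665/D + x/Z(99) = 5665/30997 - 672/((1/2)/99) = 5665*(1/30997) - 672/((1/2)*(1/99)) = 5665/30997 - 672/1/198 = 5665/30997 - 672*198 = 5665/30997 - 133056 = -4124331167/30997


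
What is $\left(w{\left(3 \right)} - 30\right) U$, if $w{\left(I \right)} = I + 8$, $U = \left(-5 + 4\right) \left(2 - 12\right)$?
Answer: $-190$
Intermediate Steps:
$U = 10$ ($U = \left(-1\right) \left(-10\right) = 10$)
$w{\left(I \right)} = 8 + I$
$\left(w{\left(3 \right)} - 30\right) U = \left(\left(8 + 3\right) - 30\right) 10 = \left(11 - 30\right) 10 = \left(-19\right) 10 = -190$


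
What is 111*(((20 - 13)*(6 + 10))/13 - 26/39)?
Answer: 11470/13 ≈ 882.31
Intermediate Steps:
111*(((20 - 13)*(6 + 10))/13 - 26/39) = 111*((7*16)*(1/13) - 26*1/39) = 111*(112*(1/13) - 2/3) = 111*(112/13 - 2/3) = 111*(310/39) = 11470/13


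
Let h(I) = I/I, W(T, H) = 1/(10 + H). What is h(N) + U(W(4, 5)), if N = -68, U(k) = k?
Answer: 16/15 ≈ 1.0667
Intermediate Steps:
h(I) = 1
h(N) + U(W(4, 5)) = 1 + 1/(10 + 5) = 1 + 1/15 = 16/15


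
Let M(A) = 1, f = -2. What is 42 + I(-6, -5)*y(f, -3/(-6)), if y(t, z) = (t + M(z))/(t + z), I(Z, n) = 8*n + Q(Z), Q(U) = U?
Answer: 34/3 ≈ 11.333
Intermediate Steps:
I(Z, n) = Z + 8*n (I(Z, n) = 8*n + Z = Z + 8*n)
y(t, z) = (1 + t)/(t + z) (y(t, z) = (t + 1)/(t + z) = (1 + t)/(t + z))
42 + I(-6, -5)*y(f, -3/(-6)) = 42 + (-6 + 8*(-5))*((1 - 2)/(-2 - 3/(-6))) = 42 + (-6 - 40)*(-1/(-2 - 3*(-⅙))) = 42 - 46*(-1)/(-2 + ½) = 42 - 46*(-1)/(-3/2) = 42 - (-92)*(-1)/3 = 42 - 46*⅔ = 42 - 92/3 = 34/3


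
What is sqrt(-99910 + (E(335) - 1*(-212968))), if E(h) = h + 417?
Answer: sqrt(113810) ≈ 337.36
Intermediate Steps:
E(h) = 417 + h
sqrt(-99910 + (E(335) - 1*(-212968))) = sqrt(-99910 + ((417 + 335) - 1*(-212968))) = sqrt(-99910 + (752 + 212968)) = sqrt(-99910 + 213720) = sqrt(113810)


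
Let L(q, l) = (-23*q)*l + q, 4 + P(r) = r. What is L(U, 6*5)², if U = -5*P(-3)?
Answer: 581533225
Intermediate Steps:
P(r) = -4 + r
U = 35 (U = -5*(-4 - 3) = -5*(-7) = 35)
L(q, l) = q - 23*l*q (L(q, l) = -23*l*q + q = q - 23*l*q)
L(U, 6*5)² = (35*(1 - 138*5))² = (35*(1 - 23*30))² = (35*(1 - 690))² = (35*(-689))² = (-24115)² = 581533225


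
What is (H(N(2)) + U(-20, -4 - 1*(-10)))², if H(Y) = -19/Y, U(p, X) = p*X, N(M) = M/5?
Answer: 112225/4 ≈ 28056.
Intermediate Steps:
N(M) = M/5 (N(M) = M*(⅕) = M/5)
U(p, X) = X*p
(H(N(2)) + U(-20, -4 - 1*(-10)))² = (-19/((⅕)*2) + (-4 - 1*(-10))*(-20))² = (-19/⅖ + (-4 + 10)*(-20))² = (-19*5/2 + 6*(-20))² = (-95/2 - 120)² = (-335/2)² = 112225/4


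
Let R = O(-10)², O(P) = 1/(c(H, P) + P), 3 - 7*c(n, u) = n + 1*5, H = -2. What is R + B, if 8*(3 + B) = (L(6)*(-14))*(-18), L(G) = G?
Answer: 18601/100 ≈ 186.01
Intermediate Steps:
c(n, u) = -2/7 - n/7 (c(n, u) = 3/7 - (n + 1*5)/7 = 3/7 - (n + 5)/7 = 3/7 - (5 + n)/7 = 3/7 + (-5/7 - n/7) = -2/7 - n/7)
O(P) = 1/P (O(P) = 1/((-2/7 - ⅐*(-2)) + P) = 1/((-2/7 + 2/7) + P) = 1/(0 + P) = 1/P)
R = 1/100 (R = (1/(-10))² = (-⅒)² = 1/100 ≈ 0.010000)
B = 186 (B = -3 + ((6*(-14))*(-18))/8 = -3 + (-84*(-18))/8 = -3 + (⅛)*1512 = -3 + 189 = 186)
R + B = 1/100 + 186 = 18601/100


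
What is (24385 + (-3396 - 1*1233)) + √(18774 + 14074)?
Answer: 19756 + 4*√2053 ≈ 19937.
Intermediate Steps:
(24385 + (-3396 - 1*1233)) + √(18774 + 14074) = (24385 + (-3396 - 1233)) + √32848 = (24385 - 4629) + 4*√2053 = 19756 + 4*√2053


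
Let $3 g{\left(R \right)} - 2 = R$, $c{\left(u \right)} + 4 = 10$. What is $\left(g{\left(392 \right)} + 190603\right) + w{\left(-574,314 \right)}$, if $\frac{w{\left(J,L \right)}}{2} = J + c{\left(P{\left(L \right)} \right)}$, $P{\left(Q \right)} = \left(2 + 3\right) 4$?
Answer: $\frac{568795}{3} \approx 1.896 \cdot 10^{5}$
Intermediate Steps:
$P{\left(Q \right)} = 20$ ($P{\left(Q \right)} = 5 \cdot 4 = 20$)
$c{\left(u \right)} = 6$ ($c{\left(u \right)} = -4 + 10 = 6$)
$g{\left(R \right)} = \frac{2}{3} + \frac{R}{3}$
$w{\left(J,L \right)} = 12 + 2 J$ ($w{\left(J,L \right)} = 2 \left(J + 6\right) = 2 \left(6 + J\right) = 12 + 2 J$)
$\left(g{\left(392 \right)} + 190603\right) + w{\left(-574,314 \right)} = \left(\left(\frac{2}{3} + \frac{1}{3} \cdot 392\right) + 190603\right) + \left(12 + 2 \left(-574\right)\right) = \left(\left(\frac{2}{3} + \frac{392}{3}\right) + 190603\right) + \left(12 - 1148\right) = \left(\frac{394}{3} + 190603\right) - 1136 = \frac{572203}{3} - 1136 = \frac{568795}{3}$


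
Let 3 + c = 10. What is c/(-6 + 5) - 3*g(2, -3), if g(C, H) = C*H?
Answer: 11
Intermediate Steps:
c = 7 (c = -3 + 10 = 7)
c/(-6 + 5) - 3*g(2, -3) = 7/(-6 + 5) - 6*(-3) = 7/(-1) - 3*(-6) = -1*7 + 18 = -7 + 18 = 11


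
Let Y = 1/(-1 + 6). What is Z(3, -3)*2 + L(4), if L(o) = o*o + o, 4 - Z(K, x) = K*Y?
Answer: 134/5 ≈ 26.800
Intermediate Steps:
Y = 1/5 ≈ 0.20000
Z(K, x) = 4 - K/5
L(o) = o + o**2 (L(o) = o**2 + o = o + o**2)
Z(3, -3)*2 + L(4) = (4 - 1/5*3)*2 + 4*(1 + 4) = (4 - 3/5)*2 + 4*5 = (17/5)*2 + 20 = 34/5 + 20 = 134/5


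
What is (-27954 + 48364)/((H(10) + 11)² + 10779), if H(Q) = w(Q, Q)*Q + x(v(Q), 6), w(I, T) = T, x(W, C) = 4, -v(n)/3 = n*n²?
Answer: 10205/12002 ≈ 0.85028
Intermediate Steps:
v(n) = -3*n³ (v(n) = -3*n*n² = -3*n³)
H(Q) = 4 + Q² (H(Q) = Q*Q + 4 = Q² + 4 = 4 + Q²)
(-27954 + 48364)/((H(10) + 11)² + 10779) = (-27954 + 48364)/(((4 + 10²) + 11)² + 10779) = 20410/(((4 + 100) + 11)² + 10779) = 20410/((104 + 11)² + 10779) = 20410/(115² + 10779) = 20410/(13225 + 10779) = 20410/24004 = 20410*(1/24004) = 10205/12002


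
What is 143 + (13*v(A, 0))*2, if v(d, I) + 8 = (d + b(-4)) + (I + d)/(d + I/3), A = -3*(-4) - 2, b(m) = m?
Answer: 117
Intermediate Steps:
A = 10 (A = 12 - 2 = 10)
v(d, I) = -12 + d + (I + d)/(d + I/3) (v(d, I) = -8 + ((d - 4) + (I + d)/(d + I/3)) = -8 + ((-4 + d) + (I + d)/(d + I*(⅓))) = -8 + ((-4 + d) + (I + d)/(d + I/3)) = -8 + (-4 + d + (I + d)/(d + I/3)) = -12 + d + (I + d)/(d + I/3))
143 + (13*v(A, 0))*2 = 143 + (13*((-33*10 - 9*0 + 3*10² + 0*10)/(0 + 3*10)))*2 = 143 + (13*((-330 + 0 + 3*100 + 0)/(0 + 30)))*2 = 143 + (13*((-330 + 0 + 300 + 0)/30))*2 = 143 + (13*((1/30)*(-30)))*2 = 143 + (13*(-1))*2 = 143 - 13*2 = 143 - 26 = 117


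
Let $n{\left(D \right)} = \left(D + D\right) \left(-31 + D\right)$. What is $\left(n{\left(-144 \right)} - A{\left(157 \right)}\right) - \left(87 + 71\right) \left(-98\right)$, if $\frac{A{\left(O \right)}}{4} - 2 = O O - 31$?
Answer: $-32596$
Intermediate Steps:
$A{\left(O \right)} = -116 + 4 O^{2}$ ($A{\left(O \right)} = 8 + 4 \left(O O - 31\right) = 8 + 4 \left(O^{2} - 31\right) = 8 + 4 \left(-31 + O^{2}\right) = 8 + \left(-124 + 4 O^{2}\right) = -116 + 4 O^{2}$)
$n{\left(D \right)} = 2 D \left(-31 + D\right)$
$\left(n{\left(-144 \right)} - A{\left(157 \right)}\right) - \left(87 + 71\right) \left(-98\right) = \left(2 \left(-144\right) \left(-31 - 144\right) - \left(-116 + 4 \cdot 157^{2}\right)\right) - \left(87 + 71\right) \left(-98\right) = \left(2 \left(-144\right) \left(-175\right) - \left(-116 + 4 \cdot 24649\right)\right) - 158 \left(-98\right) = \left(50400 - \left(-116 + 98596\right)\right) - -15484 = \left(50400 - 98480\right) + 15484 = -48080 + 15484 = -32596$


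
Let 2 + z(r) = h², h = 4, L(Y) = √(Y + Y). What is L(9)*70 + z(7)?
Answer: 14 + 210*√2 ≈ 310.98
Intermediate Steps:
L(Y) = √2*√Y (L(Y) = √(2*Y) = √2*√Y)
z(r) = 14 (z(r) = -2 + 4² = -2 + 16 = 14)
L(9)*70 + z(7) = (√2*√9)*70 + 14 = (√2*3)*70 + 14 = (3*√2)*70 + 14 = 210*√2 + 14 = 14 + 210*√2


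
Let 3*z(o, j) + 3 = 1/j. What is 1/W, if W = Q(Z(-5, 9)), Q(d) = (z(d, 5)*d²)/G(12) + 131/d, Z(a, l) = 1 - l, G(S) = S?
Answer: -360/7687 ≈ -0.046832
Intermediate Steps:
z(o, j) = -1 + 1/(3*j)
Q(d) = 131/d - 7*d²/90 (Q(d) = (((⅓ - 1*5)/5)*d²)/12 + 131/d = (((⅓ - 5)/5)*d²)*(1/12) + 131/d = (((⅕)*(-14/3))*d²)*(1/12) + 131/d = -14*d²/15*(1/12) + 131/d = -7*d²/90 + 131/d = 131/d - 7*d²/90)
W = -7687/360 (W = (11790 - 7*(1 - 1*9)³)/(90*(1 - 1*9)) = (11790 - 7*(1 - 9)³)/(90*(1 - 9)) = (1/90)*(11790 - 7*(-8)³)/(-8) = (1/90)*(-⅛)*(11790 - 7*(-512)) = (1/90)*(-⅛)*(11790 + 3584) = (1/90)*(-⅛)*15374 = -7687/360 ≈ -21.353)
1/W = 1/(-7687/360) = -360/7687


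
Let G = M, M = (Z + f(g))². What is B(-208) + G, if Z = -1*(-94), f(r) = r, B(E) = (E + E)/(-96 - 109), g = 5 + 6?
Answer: 2260541/205 ≈ 11027.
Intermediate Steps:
g = 11
B(E) = -2*E/205 (B(E) = (2*E)/(-205) = (2*E)*(-1/205) = -2*E/205)
Z = 94
M = 11025 (M = (94 + 11)² = 105² = 11025)
G = 11025
B(-208) + G = -2/205*(-208) + 11025 = 416/205 + 11025 = 2260541/205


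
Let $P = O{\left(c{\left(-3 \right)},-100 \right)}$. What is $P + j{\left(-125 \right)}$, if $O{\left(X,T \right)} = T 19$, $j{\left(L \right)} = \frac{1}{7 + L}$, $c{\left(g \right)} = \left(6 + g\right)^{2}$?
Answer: $- \frac{224201}{118} \approx -1900.0$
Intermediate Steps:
$O{\left(X,T \right)} = 19 T$
$P = -1900$ ($P = 19 \left(-100\right) = -1900$)
$P + j{\left(-125 \right)} = -1900 + \frac{1}{7 - 125} = -1900 + \frac{1}{-118} = -1900 - \frac{1}{118} = - \frac{224201}{118}$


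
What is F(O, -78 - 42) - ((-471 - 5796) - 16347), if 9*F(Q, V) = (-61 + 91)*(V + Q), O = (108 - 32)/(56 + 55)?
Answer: 7398022/333 ≈ 22216.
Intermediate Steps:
O = 76/111 ≈ 0.68468
F(Q, V) = 10*Q/3 + 10*V/3 (F(Q, V) = ((-61 + 91)*(V + Q))/9 = (30*(Q + V))/9 = (30*Q + 30*V)/9 = 10*Q/3 + 10*V/3)
F(O, -78 - 42) - ((-471 - 5796) - 16347) = ((10/3)*(76/111) + 10*(-78 - 42)/3) - ((-471 - 5796) - 16347) = (760/333 + (10/3)*(-120)) - (-6267 - 16347) = (760/333 - 400) - 1*(-22614) = -132440/333 + 22614 = 7398022/333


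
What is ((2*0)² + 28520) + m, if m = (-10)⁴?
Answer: 38520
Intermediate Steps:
m = 10000
((2*0)² + 28520) + m = ((2*0)² + 28520) + 10000 = (0² + 28520) + 10000 = (0 + 28520) + 10000 = 28520 + 10000 = 38520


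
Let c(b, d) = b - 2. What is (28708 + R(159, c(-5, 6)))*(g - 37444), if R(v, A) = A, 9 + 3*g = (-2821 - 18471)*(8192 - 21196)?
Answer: 2647847367909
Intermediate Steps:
g = 276881159/3 (g = -3 + ((-2821 - 18471)*(8192 - 21196))/3 = -3 + (-21292*(-13004))/3 = -3 + (⅓)*276881168 = -3 + 276881168/3 = 276881159/3 ≈ 9.2294e+7)
c(b, d) = -2 + b
(28708 + R(159, c(-5, 6)))*(g - 37444) = (28708 + (-2 - 5))*(276881159/3 - 37444) = (28708 - 7)*(276768827/3) = 28701*(276768827/3) = 2647847367909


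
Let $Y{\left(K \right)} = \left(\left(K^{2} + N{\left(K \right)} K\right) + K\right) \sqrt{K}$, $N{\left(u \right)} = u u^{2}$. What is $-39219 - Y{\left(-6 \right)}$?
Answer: $-39219 - 1326 i \sqrt{6} \approx -39219.0 - 3248.0 i$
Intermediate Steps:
$N{\left(u \right)} = u^{3}$
$Y{\left(K \right)} = \sqrt{K} \left(K + K^{2} + K^{4}\right)$ ($Y{\left(K \right)} = \left(\left(K^{2} + K^{3} K\right) + K\right) \sqrt{K} = \left(\left(K^{2} + K^{4}\right) + K\right) \sqrt{K} = \left(K + K^{2} + K^{4}\right) \sqrt{K} = \sqrt{K} \left(K + K^{2} + K^{4}\right)$)
$-39219 - Y{\left(-6 \right)} = -39219 - \left(-6\right)^{\frac{3}{2}} \left(1 - 6 + \left(-6\right)^{3}\right) = -39219 - - 6 i \sqrt{6} \left(1 - 6 - 216\right) = -39219 - - 6 i \sqrt{6} \left(-221\right) = -39219 - 1326 i \sqrt{6}$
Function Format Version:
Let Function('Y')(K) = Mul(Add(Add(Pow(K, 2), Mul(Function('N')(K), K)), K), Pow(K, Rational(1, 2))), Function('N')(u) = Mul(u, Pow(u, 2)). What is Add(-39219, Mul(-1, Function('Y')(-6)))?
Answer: Add(-39219, Mul(-1326, I, Pow(6, Rational(1, 2)))) ≈ Add(-39219., Mul(-3248.0, I))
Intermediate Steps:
Function('N')(u) = Pow(u, 3)
Function('Y')(K) = Mul(Pow(K, Rational(1, 2)), Add(K, Pow(K, 2), Pow(K, 4))) (Function('Y')(K) = Mul(Add(Add(Pow(K, 2), Mul(Pow(K, 3), K)), K), Pow(K, Rational(1, 2))) = Mul(Add(Add(Pow(K, 2), Pow(K, 4)), K), Pow(K, Rational(1, 2))) = Mul(Add(K, Pow(K, 2), Pow(K, 4)), Pow(K, Rational(1, 2))) = Mul(Pow(K, Rational(1, 2)), Add(K, Pow(K, 2), Pow(K, 4))))
Add(-39219, Mul(-1, Function('Y')(-6))) = Add(-39219, Mul(-1, Mul(Pow(-6, Rational(3, 2)), Add(1, -6, Pow(-6, 3))))) = Add(-39219, Mul(-1, Mul(Mul(-6, I, Pow(6, Rational(1, 2))), Add(1, -6, -216)))) = Add(-39219, Mul(-1, Mul(Mul(-6, I, Pow(6, Rational(1, 2))), -221))) = Add(-39219, Mul(-1, Mul(1326, I, Pow(6, Rational(1, 2))))) = Add(-39219, Mul(-1326, I, Pow(6, Rational(1, 2))))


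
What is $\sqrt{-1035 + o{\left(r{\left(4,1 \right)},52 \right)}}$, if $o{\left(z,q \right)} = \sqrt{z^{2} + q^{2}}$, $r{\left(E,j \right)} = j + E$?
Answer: $\sqrt{-1035 + \sqrt{2729}} \approx 31.349 i$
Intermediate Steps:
$r{\left(E,j \right)} = E + j$
$o{\left(z,q \right)} = \sqrt{q^{2} + z^{2}}$
$\sqrt{-1035 + o{\left(r{\left(4,1 \right)},52 \right)}} = \sqrt{-1035 + \sqrt{52^{2} + \left(4 + 1\right)^{2}}} = \sqrt{-1035 + \sqrt{2704 + 5^{2}}} = \sqrt{-1035 + \sqrt{2704 + 25}} = \sqrt{-1035 + \sqrt{2729}}$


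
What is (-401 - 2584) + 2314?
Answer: -671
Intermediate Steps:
(-401 - 2584) + 2314 = -2985 + 2314 = -671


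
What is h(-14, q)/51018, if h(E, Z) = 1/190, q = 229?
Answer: 1/9693420 ≈ 1.0316e-7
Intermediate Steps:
h(E, Z) = 1/190
h(-14, q)/51018 = (1/190)/51018 = (1/190)*(1/51018) = 1/9693420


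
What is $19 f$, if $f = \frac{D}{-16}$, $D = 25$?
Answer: $- \frac{475}{16} \approx -29.688$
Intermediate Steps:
$f = - \frac{25}{16}$ ($f = \frac{25}{-16} = 25 \left(- \frac{1}{16}\right) = - \frac{25}{16} \approx -1.5625$)
$19 f = 19 \left(- \frac{25}{16}\right) = - \frac{475}{16}$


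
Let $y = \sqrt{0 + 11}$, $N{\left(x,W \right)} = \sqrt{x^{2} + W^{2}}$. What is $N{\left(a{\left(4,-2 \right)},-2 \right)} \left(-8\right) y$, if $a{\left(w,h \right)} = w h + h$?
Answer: $- 16 \sqrt{286} \approx -270.58$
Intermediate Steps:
$a{\left(w,h \right)} = h + h w$ ($a{\left(w,h \right)} = h w + h = h + h w$)
$N{\left(x,W \right)} = \sqrt{W^{2} + x^{2}}$
$y = \sqrt{11} \approx 3.3166$
$N{\left(a{\left(4,-2 \right)},-2 \right)} \left(-8\right) y = \sqrt{\left(-2\right)^{2} + \left(- 2 \left(1 + 4\right)\right)^{2}} \left(-8\right) \sqrt{11} = \sqrt{4 + \left(\left(-2\right) 5\right)^{2}} \left(-8\right) \sqrt{11} = \sqrt{4 + \left(-10\right)^{2}} \left(-8\right) \sqrt{11} = \sqrt{4 + 100} \left(-8\right) \sqrt{11} = \sqrt{104} \left(-8\right) \sqrt{11} = 2 \sqrt{26} \left(-8\right) \sqrt{11} = - 16 \sqrt{26} \sqrt{11} = - 16 \sqrt{286}$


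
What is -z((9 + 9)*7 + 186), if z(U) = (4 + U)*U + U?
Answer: -98904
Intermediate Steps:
z(U) = U + U*(4 + U) (z(U) = U*(4 + U) + U = U + U*(4 + U))
-z((9 + 9)*7 + 186) = -((9 + 9)*7 + 186)*(5 + ((9 + 9)*7 + 186)) = -(18*7 + 186)*(5 + (18*7 + 186)) = -(126 + 186)*(5 + (126 + 186)) = -312*(5 + 312) = -312*317 = -1*98904 = -98904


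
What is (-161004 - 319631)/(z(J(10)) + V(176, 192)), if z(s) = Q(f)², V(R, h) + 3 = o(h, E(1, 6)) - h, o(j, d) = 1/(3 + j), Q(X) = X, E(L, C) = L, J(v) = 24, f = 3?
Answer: 93723825/36269 ≈ 2584.1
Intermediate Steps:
V(R, h) = -3 + 1/(3 + h) - h (V(R, h) = -3 + (1/(3 + h) - h) = -3 + 1/(3 + h) - h)
z(s) = 9 (z(s) = 3² = 9)
(-161004 - 319631)/(z(J(10)) + V(176, 192)) = (-161004 - 319631)/(9 + (-3 + 1/(3 + 192) - 1*192)) = -480635/(9 + (-3 + 1/195 - 192)) = -480635/(9 - 38024/195) = -480635/(-36269/195) = -480635*(-195/36269) = 93723825/36269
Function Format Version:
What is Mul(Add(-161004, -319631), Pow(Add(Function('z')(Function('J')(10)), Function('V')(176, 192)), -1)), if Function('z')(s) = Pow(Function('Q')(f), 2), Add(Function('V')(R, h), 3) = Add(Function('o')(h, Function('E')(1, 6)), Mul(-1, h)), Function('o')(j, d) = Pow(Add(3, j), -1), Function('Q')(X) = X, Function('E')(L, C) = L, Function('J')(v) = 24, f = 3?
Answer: Rational(93723825, 36269) ≈ 2584.1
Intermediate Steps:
Function('V')(R, h) = Add(-3, Pow(Add(3, h), -1), Mul(-1, h)) (Function('V')(R, h) = Add(-3, Add(Pow(Add(3, h), -1), Mul(-1, h))) = Add(-3, Pow(Add(3, h), -1), Mul(-1, h)))
Function('z')(s) = 9 (Function('z')(s) = Pow(3, 2) = 9)
Mul(Add(-161004, -319631), Pow(Add(Function('z')(Function('J')(10)), Function('V')(176, 192)), -1)) = Mul(Add(-161004, -319631), Pow(Add(9, Add(-3, Pow(Add(3, 192), -1), Mul(-1, 192))), -1)) = Mul(-480635, Pow(Add(9, Add(-3, Pow(195, -1), -192)), -1)) = Mul(-480635, Pow(Add(9, Add(-3, Rational(1, 195), -192)), -1)) = Mul(-480635, Pow(Add(9, Rational(-38024, 195)), -1)) = Mul(-480635, Pow(Rational(-36269, 195), -1)) = Mul(-480635, Rational(-195, 36269)) = Rational(93723825, 36269)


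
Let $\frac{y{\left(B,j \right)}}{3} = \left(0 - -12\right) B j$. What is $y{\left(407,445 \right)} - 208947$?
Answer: $6311193$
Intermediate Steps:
$y{\left(B,j \right)} = 36 B j$ ($y{\left(B,j \right)} = 3 \left(0 - -12\right) B j = 3 \left(0 + 12\right) B j = 3 \cdot 12 B j = 36 B j$)
$y{\left(407,445 \right)} - 208947 = 36 \cdot 407 \cdot 445 - 208947 = 6520140 - 208947 = 6311193$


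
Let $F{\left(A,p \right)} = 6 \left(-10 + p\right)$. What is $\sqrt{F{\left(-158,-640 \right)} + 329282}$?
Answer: $\sqrt{325382} \approx 570.42$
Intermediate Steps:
$F{\left(A,p \right)} = -60 + 6 p$
$\sqrt{F{\left(-158,-640 \right)} + 329282} = \sqrt{\left(-60 + 6 \left(-640\right)\right) + 329282} = \sqrt{\left(-60 - 3840\right) + 329282} = \sqrt{-3900 + 329282} = \sqrt{325382}$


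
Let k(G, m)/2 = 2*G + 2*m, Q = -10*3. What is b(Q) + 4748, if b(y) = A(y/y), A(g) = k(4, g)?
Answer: 4768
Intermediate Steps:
Q = -30
k(G, m) = 4*G + 4*m (k(G, m) = 2*(2*G + 2*m) = 4*G + 4*m)
A(g) = 16 + 4*g (A(g) = 4*4 + 4*g = 16 + 4*g)
b(y) = 20 (b(y) = 16 + 4*(y/y) = 16 + 4*1 = 16 + 4 = 20)
b(Q) + 4748 = 20 + 4748 = 4768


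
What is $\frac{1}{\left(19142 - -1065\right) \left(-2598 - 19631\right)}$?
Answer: $- \frac{1}{449181403} \approx -2.2263 \cdot 10^{-9}$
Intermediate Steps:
$\frac{1}{\left(19142 - -1065\right) \left(-2598 - 19631\right)} = \frac{1}{\left(19142 + 1065\right) \left(-2598 - 19631\right)} = \frac{1}{20207 \left(-2598 - 19631\right)} = \frac{1}{20207 \left(-22229\right)} = \frac{1}{-449181403} = - \frac{1}{449181403}$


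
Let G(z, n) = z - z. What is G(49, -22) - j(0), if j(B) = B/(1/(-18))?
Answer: 0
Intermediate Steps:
j(B) = -18*B (j(B) = B/(-1/18) = B*(-18) = -18*B)
G(z, n) = 0
G(49, -22) - j(0) = 0 - (-18)*0 = 0 - 1*0 = 0 + 0 = 0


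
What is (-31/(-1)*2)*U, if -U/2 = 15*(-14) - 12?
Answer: 27528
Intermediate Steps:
U = 444 (U = -2*(15*(-14) - 12) = -2*(-210 - 12) = -2*(-222) = 444)
(-31/(-1)*2)*U = (-31/(-1)*2)*444 = (-31*(-1)*2)*444 = (31*2)*444 = 62*444 = 27528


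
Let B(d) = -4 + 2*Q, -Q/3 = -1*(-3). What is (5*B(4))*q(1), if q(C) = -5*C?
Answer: 550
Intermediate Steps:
Q = -9 (Q = -(-3)*(-3) = -3*3 = -9)
B(d) = -22 (B(d) = -4 + 2*(-9) = -4 - 18 = -22)
(5*B(4))*q(1) = (5*(-22))*(-5*1) = -110*(-5) = 550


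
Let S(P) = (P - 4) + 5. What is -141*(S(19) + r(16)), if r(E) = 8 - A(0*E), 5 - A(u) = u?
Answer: -3243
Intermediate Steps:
A(u) = 5 - u
r(E) = 3 (r(E) = 8 - (5 - 0*E) = 8 - (5 - 1*0) = 8 - (5 + 0) = 8 - 1*5 = 8 - 5 = 3)
S(P) = 1 + P (S(P) = (-4 + P) + 5 = 1 + P)
-141*(S(19) + r(16)) = -141*((1 + 19) + 3) = -141*(20 + 3) = -141*23 = -3243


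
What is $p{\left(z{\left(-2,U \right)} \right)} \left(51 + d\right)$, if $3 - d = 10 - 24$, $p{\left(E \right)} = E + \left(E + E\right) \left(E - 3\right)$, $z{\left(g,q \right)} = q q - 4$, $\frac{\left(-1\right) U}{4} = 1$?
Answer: $15504$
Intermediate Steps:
$U = -4$ ($U = \left(-4\right) 1 = -4$)
$z{\left(g,q \right)} = -4 + q^{2}$ ($z{\left(g,q \right)} = q^{2} - 4 = -4 + q^{2}$)
$p{\left(E \right)} = E + 2 E \left(-3 + E\right)$
$d = 17$ ($d = 3 - \left(10 - 24\right) = 3 - -14 = 3 + 14 = 17$)
$p{\left(z{\left(-2,U \right)} \right)} \left(51 + d\right) = \left(-4 + \left(-4\right)^{2}\right) \left(-5 + 2 \left(-4 + \left(-4\right)^{2}\right)\right) \left(51 + 17\right) = \left(-4 + 16\right) \left(-5 + 2 \left(-4 + 16\right)\right) 68 = 12 \left(-5 + 2 \cdot 12\right) 68 = 12 \left(-5 + 24\right) 68 = 12 \cdot 19 \cdot 68 = 228 \cdot 68 = 15504$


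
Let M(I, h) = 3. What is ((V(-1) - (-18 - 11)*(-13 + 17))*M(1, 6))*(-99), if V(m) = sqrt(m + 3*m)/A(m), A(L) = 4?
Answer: -34452 - 297*I/2 ≈ -34452.0 - 148.5*I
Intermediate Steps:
V(m) = sqrt(m)/2 (V(m) = sqrt(m + 3*m)/4 = sqrt(4*m)*(1/4) = (2*sqrt(m))*(1/4) = sqrt(m)/2)
((V(-1) - (-18 - 11)*(-13 + 17))*M(1, 6))*(-99) = ((sqrt(-1)/2 - (-18 - 11)*(-13 + 17))*3)*(-99) = ((I/2 - (-29)*4)*3)*(-99) = ((I/2 - 1*(-116))*3)*(-99) = ((I/2 + 116)*3)*(-99) = ((116 + I/2)*3)*(-99) = (348 + 3*I/2)*(-99) = -34452 - 297*I/2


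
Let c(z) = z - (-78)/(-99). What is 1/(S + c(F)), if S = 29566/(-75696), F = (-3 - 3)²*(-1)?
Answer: -138776/5159479 ≈ -0.026897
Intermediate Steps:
F = -36 (F = (-6)²*(-1) = 36*(-1) = -36)
S = -14783/37848 (S = 29566*(-1/75696) = -14783/37848 ≈ -0.39059)
c(z) = -26/33 + z (c(z) = z - (-78)*(-1)/99 = z - 1*26/33 = z - 26/33 = -26/33 + z)
1/(S + c(F)) = 1/(-14783/37848 + (-26/33 - 36)) = 1/(-14783/37848 - 1214/33) = 1/(-5159479/138776) = -138776/5159479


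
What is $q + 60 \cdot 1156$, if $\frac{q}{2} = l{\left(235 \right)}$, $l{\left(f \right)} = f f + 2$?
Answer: $179814$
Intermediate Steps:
$l{\left(f \right)} = 2 + f^{2}$ ($l{\left(f \right)} = f^{2} + 2 = 2 + f^{2}$)
$q = 110454$ ($q = 2 \left(2 + 235^{2}\right) = 2 \left(2 + 55225\right) = 2 \cdot 55227 = 110454$)
$q + 60 \cdot 1156 = 110454 + 60 \cdot 1156 = 110454 + 69360 = 179814$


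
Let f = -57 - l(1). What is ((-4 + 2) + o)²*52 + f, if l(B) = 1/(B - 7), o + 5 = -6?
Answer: 52387/6 ≈ 8731.2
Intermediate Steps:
o = -11 (o = -5 - 6 = -11)
l(B) = 1/(-7 + B)
f = -341/6 (f = -57 - 1/(-7 + 1) = -57 - 1/(-6) = -57 - 1*(-⅙) = -57 + ⅙ = -341/6 ≈ -56.833)
((-4 + 2) + o)²*52 + f = ((-4 + 2) - 11)²*52 - 341/6 = (-2 - 11)²*52 - 341/6 = (-13)²*52 - 341/6 = 169*52 - 341/6 = 8788 - 341/6 = 52387/6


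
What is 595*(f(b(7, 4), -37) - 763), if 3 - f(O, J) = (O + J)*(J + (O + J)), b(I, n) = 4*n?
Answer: -1176910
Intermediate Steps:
f(O, J) = 3 - (J + O)*(O + 2*J) (f(O, J) = 3 - (O + J)*(J + (O + J)) = 3 - (J + O)*(J + (J + O)) = 3 - (J + O)*(O + 2*J))
595*(f(b(7, 4), -37) - 763) = 595*((3 - (4*4)**2 - 2*(-37)**2 - 3*(-37)*4*4) - 763) = 595*((3 - 1*16**2 - 2*1369 - 3*(-37)*16) - 763) = 595*((3 - 1*256 - 2738 + 1776) - 763) = 595*((3 - 256 - 2738 + 1776) - 763) = 595*(-1215 - 763) = 595*(-1978) = -1176910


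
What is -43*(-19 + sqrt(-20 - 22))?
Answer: 817 - 43*I*sqrt(42) ≈ 817.0 - 278.67*I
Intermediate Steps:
-43*(-19 + sqrt(-20 - 22)) = -43*(-19 + sqrt(-42)) = -43*(-19 + I*sqrt(42)) = 817 - 43*I*sqrt(42)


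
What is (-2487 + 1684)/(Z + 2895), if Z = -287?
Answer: -803/2608 ≈ -0.30790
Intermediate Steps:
(-2487 + 1684)/(Z + 2895) = (-2487 + 1684)/(-287 + 2895) = -803/2608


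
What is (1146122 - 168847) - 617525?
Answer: 359750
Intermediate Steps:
(1146122 - 168847) - 617525 = 977275 - 617525 = 359750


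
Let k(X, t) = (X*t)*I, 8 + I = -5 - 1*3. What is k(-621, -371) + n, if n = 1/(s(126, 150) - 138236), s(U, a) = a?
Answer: -509020346017/138086 ≈ -3.6863e+6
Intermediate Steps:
I = -16 (I = -8 + (-5 - 1*3) = -8 + (-5 - 3) = -8 - 8 = -16)
k(X, t) = -16*X*t (k(X, t) = (X*t)*(-16) = -16*X*t)
n = -1/138086 (n = 1/(150 - 138236) = 1/(-138086) = -1/138086 ≈ -7.2419e-6)
k(-621, -371) + n = -16*(-621)*(-371) - 1/138086 = -3686256 - 1/138086 = -509020346017/138086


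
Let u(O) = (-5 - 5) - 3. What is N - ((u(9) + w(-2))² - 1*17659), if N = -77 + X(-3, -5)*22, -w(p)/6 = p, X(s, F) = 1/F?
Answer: 87883/5 ≈ 17577.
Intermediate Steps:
w(p) = -6*p
u(O) = -13 (u(O) = -10 - 3 = -13)
N = -407/5 (N = -77 + 22/(-5) = -77 - ⅕*22 = -77 - 22/5 = -407/5 ≈ -81.400)
N - ((u(9) + w(-2))² - 1*17659) = -407/5 - ((-13 - 6*(-2))² - 1*17659) = -407/5 - ((-13 + 12)² - 17659) = -407/5 - ((-1)² - 17659) = -407/5 - (1 - 17659) = -407/5 - 1*(-17658) = -407/5 + 17658 = 87883/5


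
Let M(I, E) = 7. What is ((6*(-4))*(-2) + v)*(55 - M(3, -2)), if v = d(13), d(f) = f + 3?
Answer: 3072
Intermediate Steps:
d(f) = 3 + f
v = 16 (v = 3 + 13 = 16)
((6*(-4))*(-2) + v)*(55 - M(3, -2)) = ((6*(-4))*(-2) + 16)*(55 - 1*7) = (-24*(-2) + 16)*(55 - 7) = (48 + 16)*48 = 64*48 = 3072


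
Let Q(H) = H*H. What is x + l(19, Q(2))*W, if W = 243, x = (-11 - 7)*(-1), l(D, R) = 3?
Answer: 747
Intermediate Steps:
Q(H) = H²
x = 18 (x = -18*(-1) = 18)
x + l(19, Q(2))*W = 18 + 3*243 = 18 + 729 = 747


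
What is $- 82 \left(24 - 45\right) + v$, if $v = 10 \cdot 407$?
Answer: $5792$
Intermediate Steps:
$v = 4070$
$- 82 \left(24 - 45\right) + v = - 82 \left(24 - 45\right) + 4070 = \left(-82\right) \left(-21\right) + 4070 = 1722 + 4070 = 5792$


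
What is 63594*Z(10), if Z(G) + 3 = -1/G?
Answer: -985707/5 ≈ -1.9714e+5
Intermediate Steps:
Z(G) = -3 - 1/G
63594*Z(10) = 63594*(-3 - 1/10) = 63594*(-31/10) = -985707/5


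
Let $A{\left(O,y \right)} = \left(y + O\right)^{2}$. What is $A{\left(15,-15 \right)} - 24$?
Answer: $-24$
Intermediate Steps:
$A{\left(O,y \right)} = \left(O + y\right)^{2}$
$A{\left(15,-15 \right)} - 24 = \left(15 - 15\right)^{2} - 24 = 0^{2} - 24 = 0 - 24 = -24$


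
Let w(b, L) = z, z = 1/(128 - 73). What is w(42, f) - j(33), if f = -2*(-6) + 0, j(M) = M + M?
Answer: -3629/55 ≈ -65.982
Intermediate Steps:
j(M) = 2*M
f = 12 (f = 12 + 0 = 12)
z = 1/55 ≈ 0.018182
w(b, L) = 1/55
w(42, f) - j(33) = 1/55 - 2*33 = 1/55 - 1*66 = 1/55 - 66 = -3629/55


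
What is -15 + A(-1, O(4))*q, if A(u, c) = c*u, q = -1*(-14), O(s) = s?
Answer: -71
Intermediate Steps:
q = 14
-15 + A(-1, O(4))*q = -15 + (4*(-1))*14 = -15 - 4*14 = -15 - 56 = -71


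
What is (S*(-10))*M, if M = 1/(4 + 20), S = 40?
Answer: -50/3 ≈ -16.667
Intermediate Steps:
M = 1/24 ≈ 0.041667
(S*(-10))*M = (40*(-10))*(1/24) = -400*1/24 = -50/3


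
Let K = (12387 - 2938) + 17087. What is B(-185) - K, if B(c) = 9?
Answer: -26527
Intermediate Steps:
K = 26536 (K = 9449 + 17087 = 26536)
B(-185) - K = 9 - 1*26536 = 9 - 26536 = -26527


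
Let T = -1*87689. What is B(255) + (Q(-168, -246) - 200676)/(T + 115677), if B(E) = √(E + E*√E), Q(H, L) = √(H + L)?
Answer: -50169/6997 + √(255 + 255*√255) + 3*I*√46/27988 ≈ 58.61 + 0.00072699*I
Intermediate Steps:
T = -87689
B(E) = √(E + E^(3/2))
B(255) + (Q(-168, -246) - 200676)/(T + 115677) = √(255 + 255^(3/2)) + (√(-168 - 246) - 200676)/(-87689 + 115677) = √(255 + 255*√255) + (√(-414) - 200676)/27988 = √(255 + 255*√255) + (3*I*√46 - 200676)*(1/27988) = √(255 + 255*√255) + (-200676 + 3*I*√46)*(1/27988) = √(255 + 255*√255) + (-50169/6997 + 3*I*√46/27988) = -50169/6997 + √(255 + 255*√255) + 3*I*√46/27988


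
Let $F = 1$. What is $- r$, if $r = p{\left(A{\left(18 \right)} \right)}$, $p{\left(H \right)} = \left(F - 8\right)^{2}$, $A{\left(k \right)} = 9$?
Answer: $-49$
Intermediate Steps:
$p{\left(H \right)} = 49$ ($p{\left(H \right)} = \left(1 - 8\right)^{2} = \left(-7\right)^{2} = 49$)
$r = 49$
$- r = \left(-1\right) 49 = -49$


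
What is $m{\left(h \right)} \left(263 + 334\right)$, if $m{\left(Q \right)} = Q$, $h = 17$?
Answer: $10149$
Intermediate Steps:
$m{\left(h \right)} \left(263 + 334\right) = 17 \left(263 + 334\right) = 17 \cdot 597 = 10149$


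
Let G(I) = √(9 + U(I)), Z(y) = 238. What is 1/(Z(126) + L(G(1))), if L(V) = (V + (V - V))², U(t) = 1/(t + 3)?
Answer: 4/989 ≈ 0.0040445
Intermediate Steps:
U(t) = 1/(3 + t)
G(I) = √(9 + 1/(3 + I))
L(V) = V² (L(V) = (V + 0)² = V²)
1/(Z(126) + L(G(1))) = 1/(238 + (√((28 + 9*1)/(3 + 1)))²) = 1/(238 + (√((28 + 9)/4))²) = 1/(238 + (√((¼)*37))²) = 1/(238 + (√(37/4))²) = 1/(238 + (√37/2)²) = 1/(238 + 37/4) = 1/(989/4) = 4/989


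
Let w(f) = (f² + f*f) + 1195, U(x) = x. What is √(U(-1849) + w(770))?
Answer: √1185146 ≈ 1088.6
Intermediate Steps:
w(f) = 1195 + 2*f² (w(f) = (f² + f²) + 1195 = 2*f² + 1195 = 1195 + 2*f²)
√(U(-1849) + w(770)) = √(-1849 + (1195 + 2*770²)) = √(-1849 + (1195 + 2*592900)) = √(-1849 + (1195 + 1185800)) = √(-1849 + 1186995) = √1185146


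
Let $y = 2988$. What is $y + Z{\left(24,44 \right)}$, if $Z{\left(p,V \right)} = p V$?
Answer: $4044$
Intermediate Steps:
$Z{\left(p,V \right)} = V p$
$y + Z{\left(24,44 \right)} = 2988 + 44 \cdot 24 = 2988 + 1056 = 4044$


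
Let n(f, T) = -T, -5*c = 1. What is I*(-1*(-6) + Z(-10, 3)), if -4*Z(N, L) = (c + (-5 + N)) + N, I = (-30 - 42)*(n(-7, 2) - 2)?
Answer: 17712/5 ≈ 3542.4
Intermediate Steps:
c = -1/5 (c = -1/5*1 = -1/5 ≈ -0.20000)
I = 288 (I = (-30 - 42)*(-1*2 - 2) = -72*(-2 - 2) = -72*(-4) = 288)
Z(N, L) = 13/10 - N/2 (Z(N, L) = -((-1/5 + (-5 + N)) + N)/4 = -((-26/5 + N) + N)/4 = -(-26/5 + 2*N)/4 = 13/10 - N/2)
I*(-1*(-6) + Z(-10, 3)) = 288*(-1*(-6) + (13/10 - 1/2*(-10))) = 288*(6 + (13/10 + 5)) = 288*(6 + 63/10) = 288*(123/10) = 17712/5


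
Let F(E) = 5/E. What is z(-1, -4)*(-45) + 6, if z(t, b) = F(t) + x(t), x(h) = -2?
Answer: 321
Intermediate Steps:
z(t, b) = -2 + 5/t (z(t, b) = 5/t - 2 = -2 + 5/t)
z(-1, -4)*(-45) + 6 = (-2 + 5/(-1))*(-45) + 6 = (-2 + 5*(-1))*(-45) + 6 = (-2 - 5)*(-45) + 6 = -7*(-45) + 6 = 315 + 6 = 321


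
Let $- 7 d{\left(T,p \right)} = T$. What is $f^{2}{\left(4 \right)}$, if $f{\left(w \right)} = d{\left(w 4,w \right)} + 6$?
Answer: $\frac{676}{49} \approx 13.796$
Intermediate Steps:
$d{\left(T,p \right)} = - \frac{T}{7}$
$f{\left(w \right)} = 6 - \frac{4 w}{7}$ ($f{\left(w \right)} = - \frac{w 4}{7} + 6 = - \frac{4 w}{7} + 6 = 6 - \frac{4 w}{7}$)
$f^{2}{\left(4 \right)} = \left(6 - \frac{16}{7}\right)^{2} = \left(\frac{26}{7}\right)^{2} = \frac{676}{49}$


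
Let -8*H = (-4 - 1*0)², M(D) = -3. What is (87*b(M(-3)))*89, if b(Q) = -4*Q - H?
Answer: 108402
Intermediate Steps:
H = -2 (H = -(-4 - 1*0)²/8 = -(-4 + 0)²/8 = -⅛*(-4)² = -⅛*16 = -2)
b(Q) = 2 - 4*Q (b(Q) = -4*Q - 1*(-2) = -4*Q + 2 = 2 - 4*Q)
(87*b(M(-3)))*89 = (87*(2 - 4*(-3)))*89 = (87*(2 + 12))*89 = (87*14)*89 = 1218*89 = 108402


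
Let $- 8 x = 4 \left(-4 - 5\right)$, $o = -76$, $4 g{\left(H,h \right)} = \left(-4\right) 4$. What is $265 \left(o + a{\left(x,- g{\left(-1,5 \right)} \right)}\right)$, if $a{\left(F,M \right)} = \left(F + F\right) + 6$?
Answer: $-16165$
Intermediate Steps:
$g{\left(H,h \right)} = -4$ ($g{\left(H,h \right)} = \frac{\left(-4\right) 4}{4} = \frac{1}{4} \left(-16\right) = -4$)
$x = \frac{9}{2}$ ($x = - \frac{4 \left(-4 - 5\right)}{8} = - \frac{4 \left(-9\right)}{8} = \left(- \frac{1}{8}\right) \left(-36\right) = \frac{9}{2} \approx 4.5$)
$a{\left(F,M \right)} = 6 + 2 F$ ($a{\left(F,M \right)} = 2 F + 6 = 6 + 2 F$)
$265 \left(o + a{\left(x,- g{\left(-1,5 \right)} \right)}\right) = 265 \left(-76 + \left(6 + 2 \cdot \frac{9}{2}\right)\right) = 265 \left(-76 + \left(6 + 9\right)\right) = 265 \left(-76 + 15\right) = 265 \left(-61\right) = -16165$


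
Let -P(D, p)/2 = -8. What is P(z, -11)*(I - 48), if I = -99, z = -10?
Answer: -2352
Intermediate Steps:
P(D, p) = 16 (P(D, p) = -2*(-8) = 16)
P(z, -11)*(I - 48) = 16*(-99 - 48) = 16*(-147) = -2352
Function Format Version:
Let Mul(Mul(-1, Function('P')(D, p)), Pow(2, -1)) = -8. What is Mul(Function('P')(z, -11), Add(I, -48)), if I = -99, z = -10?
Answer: -2352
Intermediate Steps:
Function('P')(D, p) = 16 (Function('P')(D, p) = Mul(-2, -8) = 16)
Mul(Function('P')(z, -11), Add(I, -48)) = Mul(16, Add(-99, -48)) = Mul(16, -147) = -2352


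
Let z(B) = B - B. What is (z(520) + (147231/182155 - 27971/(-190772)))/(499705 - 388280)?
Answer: 33182609837/3872026957565500 ≈ 8.5698e-6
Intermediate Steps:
z(B) = 0
(z(520) + (147231/182155 - 27971/(-190772)))/(499705 - 388280) = (0 + (147231/182155 - 27971/(-190772)))/(499705 - 388280) = (0 + (147231*(1/182155) - 27971*(-1/190772)))/111425 = (0 + (147231/182155 + 27971/190772))*(1/111425) = (0 + 33182609837/34750073660)*(1/111425) = (33182609837/34750073660)*(1/111425) = 33182609837/3872026957565500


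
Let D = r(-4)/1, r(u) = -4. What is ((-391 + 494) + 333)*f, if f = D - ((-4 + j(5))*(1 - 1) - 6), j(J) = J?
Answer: 872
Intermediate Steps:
D = -4 (D = -4/1 = -4*1 = -4)
f = 2 (f = -4 - ((-4 + 5)*(1 - 1) - 6) = -4 - (1*0 - 6) = -4 - (0 - 6) = -4 - 1*(-6) = -4 + 6 = 2)
((-391 + 494) + 333)*f = ((-391 + 494) + 333)*2 = (103 + 333)*2 = 436*2 = 872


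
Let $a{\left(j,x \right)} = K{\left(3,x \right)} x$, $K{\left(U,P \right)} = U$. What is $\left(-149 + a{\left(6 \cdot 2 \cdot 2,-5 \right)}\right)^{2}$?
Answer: $26896$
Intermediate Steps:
$a{\left(j,x \right)} = 3 x$
$\left(-149 + a{\left(6 \cdot 2 \cdot 2,-5 \right)}\right)^{2} = \left(-149 + 3 \left(-5\right)\right)^{2} = \left(-149 - 15\right)^{2} = \left(-164\right)^{2} = 26896$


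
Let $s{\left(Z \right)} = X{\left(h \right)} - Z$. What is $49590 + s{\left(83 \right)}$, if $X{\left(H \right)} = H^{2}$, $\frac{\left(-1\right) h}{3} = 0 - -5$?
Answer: $49732$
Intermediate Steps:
$h = -15$ ($h = - 3 \left(0 - -5\right) = - 3 \left(0 + 5\right) = \left(-3\right) 5 = -15$)
$s{\left(Z \right)} = 225 - Z$ ($s{\left(Z \right)} = \left(-15\right)^{2} - Z = 225 - Z$)
$49590 + s{\left(83 \right)} = 49590 + \left(225 - 83\right) = 49590 + 142 = 49732$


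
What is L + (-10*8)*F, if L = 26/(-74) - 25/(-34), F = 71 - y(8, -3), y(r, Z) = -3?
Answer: -7446877/1258 ≈ -5919.6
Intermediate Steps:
F = 74 (F = 71 - 1*(-3) = 71 + 3 = 74)
L = 483/1258 (L = 26*(-1/74) - 25*(-1/34) = -13/37 + 25/34 = 483/1258 ≈ 0.38394)
L + (-10*8)*F = 483/1258 - 10*8*74 = 483/1258 - 80*74 = 483/1258 - 5920 = -7446877/1258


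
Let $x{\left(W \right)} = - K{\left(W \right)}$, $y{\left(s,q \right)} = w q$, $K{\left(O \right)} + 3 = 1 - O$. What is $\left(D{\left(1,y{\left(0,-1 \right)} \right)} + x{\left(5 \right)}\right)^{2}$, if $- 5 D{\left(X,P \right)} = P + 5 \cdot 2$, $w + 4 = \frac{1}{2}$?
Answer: $\frac{1849}{100} \approx 18.49$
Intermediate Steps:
$w = - \frac{7}{2}$ ($w = -4 + \frac{1}{2} = - \frac{7}{2} \approx -3.5$)
$K{\left(O \right)} = -2 - O$ ($K{\left(O \right)} = -3 - \left(-1 + O\right) = -2 - O$)
$y{\left(s,q \right)} = - \frac{7 q}{2}$
$D{\left(X,P \right)} = -2 - \frac{P}{5}$ ($D{\left(X,P \right)} = - \frac{P + 5 \cdot 2}{5} = - \frac{P + 10}{5} = - \frac{10 + P}{5} = -2 - \frac{P}{5}$)
$x{\left(W \right)} = 2 + W$ ($x{\left(W \right)} = - (-2 - W) = 2 + W$)
$\left(D{\left(1,y{\left(0,-1 \right)} \right)} + x{\left(5 \right)}\right)^{2} = \left(\left(-2 - \frac{\left(- \frac{7}{2}\right) \left(-1\right)}{5}\right) + \left(2 + 5\right)\right)^{2} = \left(\left(-2 - \frac{7}{10}\right) + 7\right)^{2} = \left(- \frac{27}{10} + 7\right)^{2} = \left(\frac{43}{10}\right)^{2} = \frac{1849}{100}$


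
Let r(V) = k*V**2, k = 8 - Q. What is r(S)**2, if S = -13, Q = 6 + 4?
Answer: 114244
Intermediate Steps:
Q = 10
k = -2 (k = 8 - 1*10 = 8 - 10 = -2)
r(V) = -2*V**2
r(S)**2 = (-2*(-13)**2)**2 = (-2*169)**2 = (-338)**2 = 114244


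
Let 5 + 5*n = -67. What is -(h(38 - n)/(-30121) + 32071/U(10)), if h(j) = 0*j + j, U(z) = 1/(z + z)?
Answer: -96601058838/150605 ≈ -6.4142e+5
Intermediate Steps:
n = -72/5 (n = -1 + (⅕)*(-67) = -1 - 67/5 = -72/5 ≈ -14.400)
U(z) = 1/(2*z)
h(j) = j (h(j) = 0 + j = j)
-(h(38 - n)/(-30121) + 32071/U(10)) = -((38 - 1*(-72/5))/(-30121) + 32071/(((½)/10))) = -((38 + 72/5)*(-1/30121) + 32071/(((½)*(⅒)))) = -((262/5)*(-1/30121) + 32071/(1/20)) = -(-262/150605 + 32071*20) = -(-262/150605 + 641420) = -1*96601058838/150605 = -96601058838/150605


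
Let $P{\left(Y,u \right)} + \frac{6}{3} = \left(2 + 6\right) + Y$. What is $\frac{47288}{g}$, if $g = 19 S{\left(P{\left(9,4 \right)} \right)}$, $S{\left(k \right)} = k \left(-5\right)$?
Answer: $- \frac{47288}{1425} \approx -33.185$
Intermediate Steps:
$P{\left(Y,u \right)} = 6 + Y$ ($P{\left(Y,u \right)} = -2 + \left(\left(2 + 6\right) + Y\right) = -2 + \left(8 + Y\right) = 6 + Y$)
$S{\left(k \right)} = - 5 k$
$g = -1425$ ($g = 19 \left(- 5 \left(6 + 9\right)\right) = 19 \left(\left(-5\right) 15\right) = 19 \left(-75\right) = -1425$)
$\frac{47288}{g} = \frac{47288}{-1425} = 47288 \left(- \frac{1}{1425}\right) = - \frac{47288}{1425}$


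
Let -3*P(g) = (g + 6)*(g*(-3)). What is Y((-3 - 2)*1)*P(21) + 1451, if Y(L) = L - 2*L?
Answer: 4286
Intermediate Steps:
Y(L) = -L
P(g) = g*(6 + g) (P(g) = -(g + 6)*g*(-3)/3 = -(6 + g)*(-3*g)/3 = -(-1)*g*(6 + g) = g*(6 + g))
Y((-3 - 2)*1)*P(21) + 1451 = (-(-3 - 2))*(21*(6 + 21)) + 1451 = (-(-5))*(21*27) + 1451 = -1*(-5)*567 + 1451 = 5*567 + 1451 = 2835 + 1451 = 4286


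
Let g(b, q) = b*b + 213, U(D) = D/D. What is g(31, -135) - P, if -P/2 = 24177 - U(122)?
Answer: 49526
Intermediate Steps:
U(D) = 1
g(b, q) = 213 + b² (g(b, q) = b² + 213 = 213 + b²)
P = -48352 (P = -2*(24177 - 1*1) = -2*(24177 - 1) = -2*24176 = -48352)
g(31, -135) - P = (213 + 31²) - 1*(-48352) = (213 + 961) + 48352 = 1174 + 48352 = 49526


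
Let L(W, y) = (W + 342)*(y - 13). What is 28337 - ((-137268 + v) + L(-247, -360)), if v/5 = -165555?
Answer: 1028815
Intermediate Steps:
v = -827775 (v = 5*(-165555) = -827775)
L(W, y) = (-13 + y)*(342 + W) (L(W, y) = (342 + W)*(-13 + y) = (-13 + y)*(342 + W))
28337 - ((-137268 + v) + L(-247, -360)) = 28337 - ((-137268 - 827775) + (-4446 - 13*(-247) + 342*(-360) - 247*(-360))) = 28337 - (-965043 + (-4446 + 3211 - 123120 + 88920)) = 28337 - (-965043 - 35435) = 28337 - 1*(-1000478) = 28337 + 1000478 = 1028815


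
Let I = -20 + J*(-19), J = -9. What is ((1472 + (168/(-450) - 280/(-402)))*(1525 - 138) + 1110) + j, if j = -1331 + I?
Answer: 10261262338/5025 ≈ 2.0420e+6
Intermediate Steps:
I = 151 (I = -20 - 9*(-19) = -20 + 171 = 151)
j = -1180 (j = -1331 + 151 = -1180)
((1472 + (168/(-450) - 280/(-402)))*(1525 - 138) + 1110) + j = ((1472 + (168/(-450) - 280/(-402)))*(1525 - 138) + 1110) - 1180 = ((1472 + (168*(-1/450) - 280*(-1/402)))*1387 + 1110) - 1180 = ((1472 + (-28/75 + 140/201))*1387 + 1110) - 1180 = ((1472 + 1624/5025)*1387 + 1110) - 1180 = ((7398424/5025)*1387 + 1110) - 1180 = (10261614088/5025 + 1110) - 1180 = 10267191838/5025 - 1180 = 10261262338/5025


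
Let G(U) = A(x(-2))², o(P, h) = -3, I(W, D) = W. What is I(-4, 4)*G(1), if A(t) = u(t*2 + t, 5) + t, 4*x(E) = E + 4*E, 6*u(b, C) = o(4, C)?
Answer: -36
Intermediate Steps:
u(b, C) = -½ (u(b, C) = (⅙)*(-3) = -½)
x(E) = 5*E/4 (x(E) = (E + 4*E)/4 = (5*E)/4 = 5*E/4)
A(t) = -½ + t
G(U) = 9 (G(U) = (-½ + (5/4)*(-2))² = (-½ - 5/2)² = (-3)² = 9)
I(-4, 4)*G(1) = -4*9 = -36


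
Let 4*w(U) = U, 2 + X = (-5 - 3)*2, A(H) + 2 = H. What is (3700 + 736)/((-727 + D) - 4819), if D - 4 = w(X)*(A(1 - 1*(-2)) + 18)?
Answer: -8872/11255 ≈ -0.78827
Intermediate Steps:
A(H) = -2 + H
X = -18 (X = -2 + (-5 - 3)*2 = -2 - 8*2 = -2 - 16 = -18)
w(U) = U/4
D = -163/2 (D = 4 + ((¼)*(-18))*((-2 + (1 - 1*(-2))) + 18) = 4 - 9*((-2 + (1 + 2)) + 18)/2 = 4 - 9*((-2 + 3) + 18)/2 = 4 - 9*(1 + 18)/2 = 4 - 9/2*19 = 4 - 171/2 = -163/2 ≈ -81.500)
(3700 + 736)/((-727 + D) - 4819) = (3700 + 736)/((-727 - 163/2) - 4819) = 4436/(-1617/2 - 4819) = 4436/(-11255/2) = 4436*(-2/11255) = -8872/11255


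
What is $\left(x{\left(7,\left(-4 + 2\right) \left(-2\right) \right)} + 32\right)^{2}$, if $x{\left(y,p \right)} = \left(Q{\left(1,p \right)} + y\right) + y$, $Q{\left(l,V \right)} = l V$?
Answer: $2500$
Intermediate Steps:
$Q{\left(l,V \right)} = V l$
$x{\left(y,p \right)} = p + 2 y$ ($x{\left(y,p \right)} = \left(p 1 + y\right) + y = \left(p + y\right) + y = p + 2 y$)
$\left(x{\left(7,\left(-4 + 2\right) \left(-2\right) \right)} + 32\right)^{2} = \left(\left(\left(-4 + 2\right) \left(-2\right) + 2 \cdot 7\right) + 32\right)^{2} = \left(\left(\left(-2\right) \left(-2\right) + 14\right) + 32\right)^{2} = \left(\left(4 + 14\right) + 32\right)^{2} = \left(18 + 32\right)^{2} = 50^{2} = 2500$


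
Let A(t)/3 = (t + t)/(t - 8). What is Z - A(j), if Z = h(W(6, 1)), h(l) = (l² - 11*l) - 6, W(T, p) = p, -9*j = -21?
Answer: -230/17 ≈ -13.529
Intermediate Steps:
j = 7/3 (j = -⅑*(-21) = 7/3 ≈ 2.3333)
A(t) = 6*t/(-8 + t) (A(t) = 3*((t + t)/(t - 8)) = 3*((2*t)/(-8 + t)) = 3*(2*t/(-8 + t)) = 6*t/(-8 + t))
h(l) = -6 + l² - 11*l
Z = -16 (Z = -6 + 1² - 11*1 = -6 + 1 - 11 = -16)
Z - A(j) = -16 - 6*7/(3*(-8 + 7/3)) = -16 - 6*7/(3*(-17/3)) = -16 - 6*7*(-3)/(3*17) = -16 - 1*(-42/17) = -16 + 42/17 = -230/17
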